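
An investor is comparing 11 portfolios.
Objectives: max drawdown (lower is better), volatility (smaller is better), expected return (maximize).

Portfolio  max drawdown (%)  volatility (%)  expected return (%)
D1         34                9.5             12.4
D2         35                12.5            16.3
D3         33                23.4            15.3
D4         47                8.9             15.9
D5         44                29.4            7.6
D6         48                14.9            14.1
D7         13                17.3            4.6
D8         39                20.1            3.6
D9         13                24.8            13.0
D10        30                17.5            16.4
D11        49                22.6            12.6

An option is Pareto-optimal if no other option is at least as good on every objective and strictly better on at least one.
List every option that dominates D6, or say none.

D2: max drawdown 35≤48, volatility 12.5≤14.9, expected return 16.3≥14.1 — dominates D6.
D4: max drawdown 47≤48, volatility 8.9≤14.9, expected return 15.9≥14.1 — dominates D6.
Others (D1, D3, D5, D7, D8, D9, D10, D11) are each worse than D6 on at least one objective.

D2, D4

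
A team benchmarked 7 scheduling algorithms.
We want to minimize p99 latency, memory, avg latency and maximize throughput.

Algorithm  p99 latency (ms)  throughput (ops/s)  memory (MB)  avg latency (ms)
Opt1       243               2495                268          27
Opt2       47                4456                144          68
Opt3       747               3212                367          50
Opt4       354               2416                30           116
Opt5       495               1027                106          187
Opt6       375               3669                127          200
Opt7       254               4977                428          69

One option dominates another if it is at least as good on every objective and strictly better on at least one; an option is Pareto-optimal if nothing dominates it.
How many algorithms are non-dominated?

6

Opt1: not dominated (best avg latency).
Opt2: not dominated (best p99 latency).
Opt3: not dominated.
Opt4: not dominated (best memory).
Opt5: dominated by Opt4 (p99 latency 354≤495, throughput 2416≥1027, memory 30≤106, avg latency 116≤187).
Opt6: not dominated.
Opt7: not dominated (best throughput).
Pareto-optimal: Opt1, Opt2, Opt3, Opt4, Opt6, Opt7 → 6.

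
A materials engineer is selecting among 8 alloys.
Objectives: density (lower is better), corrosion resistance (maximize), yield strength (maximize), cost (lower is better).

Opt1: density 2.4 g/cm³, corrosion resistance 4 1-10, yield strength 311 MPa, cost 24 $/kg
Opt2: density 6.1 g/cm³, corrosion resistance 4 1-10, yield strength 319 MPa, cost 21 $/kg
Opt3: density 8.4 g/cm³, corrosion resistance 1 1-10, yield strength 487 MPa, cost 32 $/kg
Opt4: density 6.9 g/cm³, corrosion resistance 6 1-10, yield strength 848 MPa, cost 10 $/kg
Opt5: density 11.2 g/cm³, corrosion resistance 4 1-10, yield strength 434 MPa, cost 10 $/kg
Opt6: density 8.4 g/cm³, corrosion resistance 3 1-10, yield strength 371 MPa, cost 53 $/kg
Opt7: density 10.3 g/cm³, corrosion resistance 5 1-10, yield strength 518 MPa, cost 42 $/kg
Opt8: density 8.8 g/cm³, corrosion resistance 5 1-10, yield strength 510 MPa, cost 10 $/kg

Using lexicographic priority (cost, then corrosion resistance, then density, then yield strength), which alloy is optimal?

First minimize cost: best is 10, kept {Opt4, Opt5, Opt8}.
Then maximize corrosion resistance: best is 6, kept {Opt4}.

Opt4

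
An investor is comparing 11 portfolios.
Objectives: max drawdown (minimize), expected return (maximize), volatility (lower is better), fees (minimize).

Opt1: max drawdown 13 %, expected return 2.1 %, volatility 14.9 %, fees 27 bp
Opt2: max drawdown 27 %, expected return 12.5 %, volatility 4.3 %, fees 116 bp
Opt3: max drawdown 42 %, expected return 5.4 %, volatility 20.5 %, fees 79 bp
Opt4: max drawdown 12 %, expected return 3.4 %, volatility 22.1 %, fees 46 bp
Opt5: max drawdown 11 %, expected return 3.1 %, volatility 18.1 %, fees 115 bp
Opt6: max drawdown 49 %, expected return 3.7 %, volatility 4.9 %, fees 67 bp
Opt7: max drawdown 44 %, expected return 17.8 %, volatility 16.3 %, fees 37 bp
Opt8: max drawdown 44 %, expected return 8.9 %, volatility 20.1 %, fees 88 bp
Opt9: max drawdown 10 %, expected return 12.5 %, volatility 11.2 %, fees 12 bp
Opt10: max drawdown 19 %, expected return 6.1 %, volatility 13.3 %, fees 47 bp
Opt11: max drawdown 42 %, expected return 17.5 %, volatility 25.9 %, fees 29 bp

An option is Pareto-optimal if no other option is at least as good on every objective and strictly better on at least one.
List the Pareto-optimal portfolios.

Opt2, Opt6, Opt7, Opt9, Opt11

Opt1: dominated by Opt9 (max drawdown 10≤13, expected return 12.5≥2.1, volatility 11.2≤14.9, fees 12≤27).
Opt2: not dominated (best volatility).
Opt3: dominated by Opt9 (max drawdown 10≤42, expected return 12.5≥5.4, volatility 11.2≤20.5, fees 12≤79).
Opt4: dominated by Opt9 (max drawdown 10≤12, expected return 12.5≥3.4, volatility 11.2≤22.1, fees 12≤46).
Opt5: dominated by Opt9 (max drawdown 10≤11, expected return 12.5≥3.1, volatility 11.2≤18.1, fees 12≤115).
Opt6: not dominated.
Opt7: not dominated (best expected return).
Opt8: dominated by Opt7 (max drawdown 44≤44, expected return 17.8≥8.9, volatility 16.3≤20.1, fees 37≤88).
Opt9: not dominated (best max drawdown).
Opt10: dominated by Opt9 (max drawdown 10≤19, expected return 12.5≥6.1, volatility 11.2≤13.3, fees 12≤47).
Opt11: not dominated.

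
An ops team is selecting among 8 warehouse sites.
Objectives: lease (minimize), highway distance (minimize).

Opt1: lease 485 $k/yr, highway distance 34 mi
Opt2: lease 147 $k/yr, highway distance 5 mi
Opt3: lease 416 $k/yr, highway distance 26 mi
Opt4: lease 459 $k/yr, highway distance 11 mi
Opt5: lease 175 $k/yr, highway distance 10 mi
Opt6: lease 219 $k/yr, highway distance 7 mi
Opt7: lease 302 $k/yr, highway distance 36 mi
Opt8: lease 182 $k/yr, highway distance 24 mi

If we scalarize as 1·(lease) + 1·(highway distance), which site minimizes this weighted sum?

Opt1: 1·485 + 1·34 = 519
Opt2: 1·147 + 1·5 = 152
Opt3: 1·416 + 1·26 = 442
Opt4: 1·459 + 1·11 = 470
Opt5: 1·175 + 1·10 = 185
Opt6: 1·219 + 1·7 = 226
Opt7: 1·302 + 1·36 = 338
Opt8: 1·182 + 1·24 = 206
Lowest: Opt2 at 152.

Opt2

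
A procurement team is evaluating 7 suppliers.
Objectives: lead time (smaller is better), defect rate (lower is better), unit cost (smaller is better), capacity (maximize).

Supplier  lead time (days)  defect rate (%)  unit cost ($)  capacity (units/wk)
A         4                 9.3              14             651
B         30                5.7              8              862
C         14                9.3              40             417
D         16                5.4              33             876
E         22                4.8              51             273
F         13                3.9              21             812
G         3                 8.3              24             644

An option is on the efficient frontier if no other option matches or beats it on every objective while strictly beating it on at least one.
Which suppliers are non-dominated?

A, B, D, F, G

A: not dominated.
B: not dominated (best unit cost).
C: dominated by A (lead time 4≤14, defect rate 9.3≤9.3, unit cost 14≤40, capacity 651≥417).
D: not dominated (best capacity).
E: dominated by F (lead time 13≤22, defect rate 3.9≤4.8, unit cost 21≤51, capacity 812≥273).
F: not dominated (best defect rate).
G: not dominated (best lead time).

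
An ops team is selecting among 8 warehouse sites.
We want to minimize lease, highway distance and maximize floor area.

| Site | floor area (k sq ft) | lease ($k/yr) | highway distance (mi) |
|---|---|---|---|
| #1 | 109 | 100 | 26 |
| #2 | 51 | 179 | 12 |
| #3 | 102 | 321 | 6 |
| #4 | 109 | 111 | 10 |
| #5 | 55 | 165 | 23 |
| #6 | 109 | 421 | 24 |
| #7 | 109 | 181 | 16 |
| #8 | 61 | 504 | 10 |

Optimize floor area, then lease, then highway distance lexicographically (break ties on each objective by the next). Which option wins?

First maximize floor area: best is 109, kept {#1, #4, #6, #7}.
Then minimize lease: best is 100, kept {#1}.

#1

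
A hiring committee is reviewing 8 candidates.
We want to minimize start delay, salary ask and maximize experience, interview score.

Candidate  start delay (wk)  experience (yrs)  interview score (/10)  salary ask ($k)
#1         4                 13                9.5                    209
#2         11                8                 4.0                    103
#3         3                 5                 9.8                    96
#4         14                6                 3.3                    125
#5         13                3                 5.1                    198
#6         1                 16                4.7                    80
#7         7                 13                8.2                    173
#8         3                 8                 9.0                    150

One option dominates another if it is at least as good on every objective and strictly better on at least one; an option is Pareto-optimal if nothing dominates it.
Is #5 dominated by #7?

#7 vs #5: start delay 7≤13, experience 13≥3, interview score 8.2≥5.1, salary ask 173≤198 — #7 is at least as good on every objective with at least one strict improvement.

Yes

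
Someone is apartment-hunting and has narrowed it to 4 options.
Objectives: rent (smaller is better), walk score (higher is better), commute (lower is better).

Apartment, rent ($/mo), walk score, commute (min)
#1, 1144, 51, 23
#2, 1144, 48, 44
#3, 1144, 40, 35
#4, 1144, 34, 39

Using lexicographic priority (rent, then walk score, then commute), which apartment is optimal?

First minimize rent: best is 1144, kept {#1, #2, #3, #4}.
Then maximize walk score: best is 51, kept {#1}.

#1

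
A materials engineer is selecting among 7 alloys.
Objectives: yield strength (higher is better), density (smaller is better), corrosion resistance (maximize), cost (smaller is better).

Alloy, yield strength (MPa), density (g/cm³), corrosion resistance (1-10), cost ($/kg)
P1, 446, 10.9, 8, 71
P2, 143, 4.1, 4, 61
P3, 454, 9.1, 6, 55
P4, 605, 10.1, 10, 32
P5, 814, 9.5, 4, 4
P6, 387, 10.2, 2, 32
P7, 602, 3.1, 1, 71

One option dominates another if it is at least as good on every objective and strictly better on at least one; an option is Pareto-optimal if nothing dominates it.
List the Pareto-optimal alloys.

P1: dominated by P4 (yield strength 605≥446, density 10.1≤10.9, corrosion resistance 10≥8, cost 32≤71).
P2: not dominated.
P3: not dominated.
P4: not dominated (best corrosion resistance).
P5: not dominated (best yield strength).
P6: dominated by P4 (yield strength 605≥387, density 10.1≤10.2, corrosion resistance 10≥2, cost 32≤32).
P7: not dominated (best density).

P2, P3, P4, P5, P7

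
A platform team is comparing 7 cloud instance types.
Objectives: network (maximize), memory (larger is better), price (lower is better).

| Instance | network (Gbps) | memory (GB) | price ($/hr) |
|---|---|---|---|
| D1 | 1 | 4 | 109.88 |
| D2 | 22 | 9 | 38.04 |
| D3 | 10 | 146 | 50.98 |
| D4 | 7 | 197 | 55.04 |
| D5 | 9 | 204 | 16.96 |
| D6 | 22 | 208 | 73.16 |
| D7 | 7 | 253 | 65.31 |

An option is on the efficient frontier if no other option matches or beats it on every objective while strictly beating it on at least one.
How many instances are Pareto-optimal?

5

D1: dominated by D2 (network 22≥1, memory 9≥4, price 38.04≤109.88).
D2: not dominated.
D3: not dominated.
D4: dominated by D5 (network 9≥7, memory 204≥197, price 16.96≤55.04).
D5: not dominated (best price).
D6: not dominated.
D7: not dominated (best memory).
Pareto-optimal: D2, D3, D5, D6, D7 → 5.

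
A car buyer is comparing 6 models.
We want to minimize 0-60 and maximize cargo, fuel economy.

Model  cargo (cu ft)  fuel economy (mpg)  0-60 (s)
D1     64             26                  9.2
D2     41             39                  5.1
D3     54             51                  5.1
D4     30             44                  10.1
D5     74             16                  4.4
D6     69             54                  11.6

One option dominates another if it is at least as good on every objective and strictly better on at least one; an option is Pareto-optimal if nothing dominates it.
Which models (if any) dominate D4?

D3: cargo 54≥30, fuel economy 51≥44, 0-60 5.1≤10.1 — dominates D4.
Others (D1, D2, D5, D6) are each worse than D4 on at least one objective.

D3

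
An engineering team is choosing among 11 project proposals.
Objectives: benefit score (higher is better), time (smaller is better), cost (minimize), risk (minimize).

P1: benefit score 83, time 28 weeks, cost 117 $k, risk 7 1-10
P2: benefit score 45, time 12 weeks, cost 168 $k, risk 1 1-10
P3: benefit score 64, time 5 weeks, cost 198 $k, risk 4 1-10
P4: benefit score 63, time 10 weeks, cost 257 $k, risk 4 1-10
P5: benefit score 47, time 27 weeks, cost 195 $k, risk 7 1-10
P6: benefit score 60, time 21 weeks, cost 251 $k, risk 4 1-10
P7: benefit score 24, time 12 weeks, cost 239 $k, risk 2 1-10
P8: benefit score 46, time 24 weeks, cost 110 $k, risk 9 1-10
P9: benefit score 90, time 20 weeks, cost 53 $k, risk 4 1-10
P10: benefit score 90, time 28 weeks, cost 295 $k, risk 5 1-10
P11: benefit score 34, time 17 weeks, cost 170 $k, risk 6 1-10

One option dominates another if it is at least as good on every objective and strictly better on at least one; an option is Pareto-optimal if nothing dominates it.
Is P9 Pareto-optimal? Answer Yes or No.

Yes

P1: worse on benefit score (83 vs 90).
P2: worse on benefit score (45 vs 90).
P3: worse on benefit score (64 vs 90).
P4: worse on benefit score (63 vs 90).
P5: worse on benefit score (47 vs 90).
P6: worse on benefit score (60 vs 90).
P7: worse on benefit score (24 vs 90).
P8: worse on benefit score (46 vs 90).
P10: worse on time (28 vs 20).
P11: worse on benefit score (34 vs 90).
No option is at least as good as P9 on every objective and strictly better on one.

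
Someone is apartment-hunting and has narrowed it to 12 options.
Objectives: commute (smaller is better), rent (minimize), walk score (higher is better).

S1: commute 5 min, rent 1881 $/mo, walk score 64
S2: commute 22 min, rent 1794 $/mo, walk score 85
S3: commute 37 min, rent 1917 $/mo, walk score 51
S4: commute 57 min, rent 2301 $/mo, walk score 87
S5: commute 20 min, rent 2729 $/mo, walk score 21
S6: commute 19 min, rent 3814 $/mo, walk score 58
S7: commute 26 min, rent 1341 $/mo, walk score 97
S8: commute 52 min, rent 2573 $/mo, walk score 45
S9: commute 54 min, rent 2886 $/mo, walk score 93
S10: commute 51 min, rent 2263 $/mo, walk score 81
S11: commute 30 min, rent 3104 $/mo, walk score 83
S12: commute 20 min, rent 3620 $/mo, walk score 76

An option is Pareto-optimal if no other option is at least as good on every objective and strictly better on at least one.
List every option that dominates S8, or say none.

S1, S2, S3, S7, S10

S1: commute 5≤52, rent 1881≤2573, walk score 64≥45 — dominates S8.
S2: commute 22≤52, rent 1794≤2573, walk score 85≥45 — dominates S8.
S3: commute 37≤52, rent 1917≤2573, walk score 51≥45 — dominates S8.
S7: commute 26≤52, rent 1341≤2573, walk score 97≥45 — dominates S8.
S10: commute 51≤52, rent 2263≤2573, walk score 81≥45 — dominates S8.
Others (S4, S5, S6, S9, S11, S12) are each worse than S8 on at least one objective.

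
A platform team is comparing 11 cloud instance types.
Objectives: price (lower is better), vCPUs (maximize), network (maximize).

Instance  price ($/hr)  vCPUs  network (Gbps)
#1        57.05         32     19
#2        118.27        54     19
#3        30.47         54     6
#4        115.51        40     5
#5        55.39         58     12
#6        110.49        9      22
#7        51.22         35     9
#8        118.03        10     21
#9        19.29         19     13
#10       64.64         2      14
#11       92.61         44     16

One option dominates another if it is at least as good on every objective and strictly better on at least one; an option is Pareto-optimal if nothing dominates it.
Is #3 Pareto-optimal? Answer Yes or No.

#1: worse on price (57.05 vs 30.47).
#2: worse on price (118.27 vs 30.47).
#4: worse on price (115.51 vs 30.47).
#5: worse on price (55.39 vs 30.47).
#6: worse on price (110.49 vs 30.47).
#7: worse on price (51.22 vs 30.47).
#8: worse on price (118.03 vs 30.47).
#9: worse on vCPUs (19 vs 54).
#10: worse on price (64.64 vs 30.47).
#11: worse on price (92.61 vs 30.47).
No option is at least as good as #3 on every objective and strictly better on one.

Yes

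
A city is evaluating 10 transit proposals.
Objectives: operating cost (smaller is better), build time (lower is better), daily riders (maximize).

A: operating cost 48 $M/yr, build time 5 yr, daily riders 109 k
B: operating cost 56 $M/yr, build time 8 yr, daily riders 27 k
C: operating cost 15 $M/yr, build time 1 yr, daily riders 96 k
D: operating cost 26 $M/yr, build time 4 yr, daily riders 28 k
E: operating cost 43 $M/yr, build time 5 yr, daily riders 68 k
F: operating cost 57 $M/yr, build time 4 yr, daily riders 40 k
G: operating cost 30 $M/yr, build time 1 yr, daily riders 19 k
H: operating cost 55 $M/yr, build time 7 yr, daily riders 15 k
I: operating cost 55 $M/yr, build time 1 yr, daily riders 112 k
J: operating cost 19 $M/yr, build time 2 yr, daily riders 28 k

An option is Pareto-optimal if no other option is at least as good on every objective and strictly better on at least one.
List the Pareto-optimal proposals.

A: not dominated.
B: dominated by A (operating cost 48≤56, build time 5≤8, daily riders 109≥27).
C: not dominated (best operating cost).
D: dominated by C (operating cost 15≤26, build time 1≤4, daily riders 96≥28).
E: dominated by C (operating cost 15≤43, build time 1≤5, daily riders 96≥68).
F: dominated by C (operating cost 15≤57, build time 1≤4, daily riders 96≥40).
G: dominated by C (operating cost 15≤30, build time 1≤1, daily riders 96≥19).
H: dominated by A (operating cost 48≤55, build time 5≤7, daily riders 109≥15).
I: not dominated (best daily riders).
J: dominated by C (operating cost 15≤19, build time 1≤2, daily riders 96≥28).

A, C, I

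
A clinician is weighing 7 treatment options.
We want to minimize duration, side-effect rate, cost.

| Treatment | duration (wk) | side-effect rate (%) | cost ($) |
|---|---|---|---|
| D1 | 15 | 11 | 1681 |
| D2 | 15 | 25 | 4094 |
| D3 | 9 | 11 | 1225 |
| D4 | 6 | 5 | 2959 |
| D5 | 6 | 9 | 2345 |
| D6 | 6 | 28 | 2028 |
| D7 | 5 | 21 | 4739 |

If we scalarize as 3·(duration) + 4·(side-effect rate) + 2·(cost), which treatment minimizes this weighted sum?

D1: 3·15 + 4·11 + 2·1681 = 3451
D2: 3·15 + 4·25 + 2·4094 = 8333
D3: 3·9 + 4·11 + 2·1225 = 2521
D4: 3·6 + 4·5 + 2·2959 = 5956
D5: 3·6 + 4·9 + 2·2345 = 4744
D6: 3·6 + 4·28 + 2·2028 = 4186
D7: 3·5 + 4·21 + 2·4739 = 9577
Lowest: D3 at 2521.

D3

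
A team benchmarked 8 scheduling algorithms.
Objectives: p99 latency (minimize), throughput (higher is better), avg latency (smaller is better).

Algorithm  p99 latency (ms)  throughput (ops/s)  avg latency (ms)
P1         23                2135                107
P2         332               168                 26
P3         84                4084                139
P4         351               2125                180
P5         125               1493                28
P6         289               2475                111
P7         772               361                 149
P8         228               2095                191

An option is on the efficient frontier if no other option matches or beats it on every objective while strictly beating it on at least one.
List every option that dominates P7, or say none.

P1, P3, P5, P6

P1: p99 latency 23≤772, throughput 2135≥361, avg latency 107≤149 — dominates P7.
P3: p99 latency 84≤772, throughput 4084≥361, avg latency 139≤149 — dominates P7.
P5: p99 latency 125≤772, throughput 1493≥361, avg latency 28≤149 — dominates P7.
P6: p99 latency 289≤772, throughput 2475≥361, avg latency 111≤149 — dominates P7.
Others (P2, P4, P8) are each worse than P7 on at least one objective.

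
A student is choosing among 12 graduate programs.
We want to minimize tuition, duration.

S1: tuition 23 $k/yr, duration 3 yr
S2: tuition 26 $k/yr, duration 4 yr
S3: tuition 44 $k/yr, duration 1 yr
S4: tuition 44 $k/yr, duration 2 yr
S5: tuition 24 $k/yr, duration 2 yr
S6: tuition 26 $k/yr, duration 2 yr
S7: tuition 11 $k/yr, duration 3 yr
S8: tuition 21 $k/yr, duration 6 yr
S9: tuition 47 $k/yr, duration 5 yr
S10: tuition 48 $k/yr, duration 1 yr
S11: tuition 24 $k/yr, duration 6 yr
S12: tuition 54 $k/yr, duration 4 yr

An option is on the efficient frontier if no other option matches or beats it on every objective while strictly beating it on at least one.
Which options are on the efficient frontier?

S1: dominated by S7 (tuition 11≤23, duration 3≤3).
S2: dominated by S1 (tuition 23≤26, duration 3≤4).
S3: not dominated.
S4: dominated by S3 (tuition 44≤44, duration 1≤2).
S5: not dominated.
S6: dominated by S5 (tuition 24≤26, duration 2≤2).
S7: not dominated (best tuition).
S8: dominated by S7 (tuition 11≤21, duration 3≤6).
S9: dominated by S1 (tuition 23≤47, duration 3≤5).
S10: dominated by S3 (tuition 44≤48, duration 1≤1).
S11: dominated by S1 (tuition 23≤24, duration 3≤6).
S12: dominated by S1 (tuition 23≤54, duration 3≤4).

S3, S5, S7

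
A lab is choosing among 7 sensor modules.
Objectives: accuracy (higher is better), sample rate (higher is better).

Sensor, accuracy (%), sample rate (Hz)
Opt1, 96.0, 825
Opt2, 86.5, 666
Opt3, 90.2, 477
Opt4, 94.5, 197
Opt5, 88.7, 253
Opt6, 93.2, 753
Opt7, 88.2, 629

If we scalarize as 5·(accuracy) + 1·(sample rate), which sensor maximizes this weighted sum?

Opt1: 5·96.0 + 1·825 = 1305.0
Opt2: 5·86.5 + 1·666 = 1098.5
Opt3: 5·90.2 + 1·477 = 928.0
Opt4: 5·94.5 + 1·197 = 669.5
Opt5: 5·88.7 + 1·253 = 696.5
Opt6: 5·93.2 + 1·753 = 1219.0
Opt7: 5·88.2 + 1·629 = 1070.0
Highest: Opt1 at 1305.0.

Opt1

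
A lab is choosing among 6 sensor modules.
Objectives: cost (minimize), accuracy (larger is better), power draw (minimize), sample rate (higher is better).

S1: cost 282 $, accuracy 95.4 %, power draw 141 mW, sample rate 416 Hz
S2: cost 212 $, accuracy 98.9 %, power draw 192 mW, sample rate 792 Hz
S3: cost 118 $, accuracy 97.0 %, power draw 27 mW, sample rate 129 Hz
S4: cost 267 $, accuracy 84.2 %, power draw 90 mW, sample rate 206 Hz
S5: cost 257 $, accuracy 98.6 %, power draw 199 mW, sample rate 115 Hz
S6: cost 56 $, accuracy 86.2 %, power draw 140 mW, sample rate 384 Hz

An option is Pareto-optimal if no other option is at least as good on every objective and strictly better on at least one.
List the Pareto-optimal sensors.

S1: not dominated.
S2: not dominated (best accuracy).
S3: not dominated (best power draw).
S4: not dominated.
S5: dominated by S2 (cost 212≤257, accuracy 98.9≥98.6, power draw 192≤199, sample rate 792≥115).
S6: not dominated (best cost).

S1, S2, S3, S4, S6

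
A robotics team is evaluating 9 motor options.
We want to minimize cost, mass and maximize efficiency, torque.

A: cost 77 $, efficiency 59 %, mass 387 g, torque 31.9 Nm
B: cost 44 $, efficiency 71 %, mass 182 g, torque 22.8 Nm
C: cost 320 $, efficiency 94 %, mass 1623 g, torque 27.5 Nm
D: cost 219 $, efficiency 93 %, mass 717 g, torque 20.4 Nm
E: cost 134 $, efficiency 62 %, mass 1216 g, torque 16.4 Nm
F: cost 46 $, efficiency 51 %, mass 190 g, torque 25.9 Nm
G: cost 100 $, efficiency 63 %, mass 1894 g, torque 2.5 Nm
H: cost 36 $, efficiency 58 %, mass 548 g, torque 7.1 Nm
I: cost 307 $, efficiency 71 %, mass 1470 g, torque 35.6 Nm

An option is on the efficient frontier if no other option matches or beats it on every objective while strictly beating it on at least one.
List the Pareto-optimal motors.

A, B, C, D, F, H, I

A: not dominated.
B: not dominated (best mass).
C: not dominated (best efficiency).
D: not dominated.
E: dominated by B (cost 44≤134, efficiency 71≥62, mass 182≤1216, torque 22.8≥16.4).
F: not dominated.
G: dominated by B (cost 44≤100, efficiency 71≥63, mass 182≤1894, torque 22.8≥2.5).
H: not dominated (best cost).
I: not dominated (best torque).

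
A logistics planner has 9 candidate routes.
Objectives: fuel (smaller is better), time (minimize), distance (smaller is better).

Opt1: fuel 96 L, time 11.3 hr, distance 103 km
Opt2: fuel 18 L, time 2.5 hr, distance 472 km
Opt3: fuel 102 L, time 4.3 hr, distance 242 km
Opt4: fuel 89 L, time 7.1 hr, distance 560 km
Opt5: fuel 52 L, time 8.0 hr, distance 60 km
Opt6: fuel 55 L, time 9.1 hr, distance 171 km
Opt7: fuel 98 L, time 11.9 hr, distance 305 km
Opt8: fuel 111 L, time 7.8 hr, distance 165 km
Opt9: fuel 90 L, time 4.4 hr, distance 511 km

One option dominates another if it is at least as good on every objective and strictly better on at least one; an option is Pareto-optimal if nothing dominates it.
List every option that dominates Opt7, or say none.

Opt1, Opt5, Opt6

Opt1: fuel 96≤98, time 11.3≤11.9, distance 103≤305 — dominates Opt7.
Opt5: fuel 52≤98, time 8.0≤11.9, distance 60≤305 — dominates Opt7.
Opt6: fuel 55≤98, time 9.1≤11.9, distance 171≤305 — dominates Opt7.
Others (Opt2, Opt3, Opt4, Opt8, Opt9) are each worse than Opt7 on at least one objective.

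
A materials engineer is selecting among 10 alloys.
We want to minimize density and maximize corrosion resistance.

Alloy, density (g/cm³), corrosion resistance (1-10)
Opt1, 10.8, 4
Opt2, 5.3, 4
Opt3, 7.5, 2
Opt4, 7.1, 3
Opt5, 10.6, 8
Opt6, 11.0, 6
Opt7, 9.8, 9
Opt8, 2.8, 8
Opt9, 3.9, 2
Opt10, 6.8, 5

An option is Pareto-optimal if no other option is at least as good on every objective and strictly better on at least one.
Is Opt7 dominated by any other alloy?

No

Opt1: worse on density (10.8 vs 9.8).
Opt2: worse on corrosion resistance (4 vs 9).
Opt3: worse on corrosion resistance (2 vs 9).
Opt4: worse on corrosion resistance (3 vs 9).
Opt5: worse on density (10.6 vs 9.8).
Opt6: worse on density (11.0 vs 9.8).
Opt8: worse on corrosion resistance (8 vs 9).
Opt9: worse on corrosion resistance (2 vs 9).
Opt10: worse on corrosion resistance (5 vs 9).
No option is at least as good as Opt7 on every objective and strictly better on one.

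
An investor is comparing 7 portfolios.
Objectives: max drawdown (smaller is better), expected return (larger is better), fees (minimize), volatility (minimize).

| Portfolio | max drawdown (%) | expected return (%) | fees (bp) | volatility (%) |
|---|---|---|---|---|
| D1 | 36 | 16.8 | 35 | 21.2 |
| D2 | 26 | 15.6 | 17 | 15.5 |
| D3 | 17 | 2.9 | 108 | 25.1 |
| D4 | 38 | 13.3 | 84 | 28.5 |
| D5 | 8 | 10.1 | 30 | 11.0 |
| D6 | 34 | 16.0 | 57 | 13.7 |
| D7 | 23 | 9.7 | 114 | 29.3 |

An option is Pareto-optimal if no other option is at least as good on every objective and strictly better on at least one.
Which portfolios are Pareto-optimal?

D1: not dominated (best expected return).
D2: not dominated (best fees).
D3: dominated by D5 (max drawdown 8≤17, expected return 10.1≥2.9, fees 30≤108, volatility 11.0≤25.1).
D4: dominated by D1 (max drawdown 36≤38, expected return 16.8≥13.3, fees 35≤84, volatility 21.2≤28.5).
D5: not dominated (best max drawdown).
D6: not dominated.
D7: dominated by D5 (max drawdown 8≤23, expected return 10.1≥9.7, fees 30≤114, volatility 11.0≤29.3).

D1, D2, D5, D6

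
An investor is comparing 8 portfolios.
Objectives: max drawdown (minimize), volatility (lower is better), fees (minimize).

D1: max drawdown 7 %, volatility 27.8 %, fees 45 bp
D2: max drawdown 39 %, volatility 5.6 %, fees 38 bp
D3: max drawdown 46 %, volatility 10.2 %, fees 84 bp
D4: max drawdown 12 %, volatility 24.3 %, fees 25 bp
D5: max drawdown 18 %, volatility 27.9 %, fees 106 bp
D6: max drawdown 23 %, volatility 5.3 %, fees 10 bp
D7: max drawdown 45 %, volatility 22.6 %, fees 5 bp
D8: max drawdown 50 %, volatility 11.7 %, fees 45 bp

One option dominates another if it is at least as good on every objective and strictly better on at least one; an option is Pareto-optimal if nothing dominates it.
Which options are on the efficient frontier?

D1, D4, D6, D7

D1: not dominated (best max drawdown).
D2: dominated by D6 (max drawdown 23≤39, volatility 5.3≤5.6, fees 10≤38).
D3: dominated by D2 (max drawdown 39≤46, volatility 5.6≤10.2, fees 38≤84).
D4: not dominated.
D5: dominated by D1 (max drawdown 7≤18, volatility 27.8≤27.9, fees 45≤106).
D6: not dominated (best volatility).
D7: not dominated (best fees).
D8: dominated by D2 (max drawdown 39≤50, volatility 5.6≤11.7, fees 38≤45).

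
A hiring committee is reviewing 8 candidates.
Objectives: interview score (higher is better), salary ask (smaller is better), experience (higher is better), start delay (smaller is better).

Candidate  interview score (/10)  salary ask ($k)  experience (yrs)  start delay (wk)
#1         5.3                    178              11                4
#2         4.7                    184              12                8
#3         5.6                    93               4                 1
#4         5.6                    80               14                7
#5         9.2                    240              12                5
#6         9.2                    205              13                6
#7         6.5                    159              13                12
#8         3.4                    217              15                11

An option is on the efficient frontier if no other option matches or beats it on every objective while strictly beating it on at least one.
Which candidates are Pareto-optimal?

#1, #3, #4, #5, #6, #7, #8

#1: not dominated.
#2: dominated by #4 (interview score 5.6≥4.7, salary ask 80≤184, experience 14≥12, start delay 7≤8).
#3: not dominated (best start delay).
#4: not dominated (best salary ask).
#5: not dominated.
#6: not dominated.
#7: not dominated.
#8: not dominated (best experience).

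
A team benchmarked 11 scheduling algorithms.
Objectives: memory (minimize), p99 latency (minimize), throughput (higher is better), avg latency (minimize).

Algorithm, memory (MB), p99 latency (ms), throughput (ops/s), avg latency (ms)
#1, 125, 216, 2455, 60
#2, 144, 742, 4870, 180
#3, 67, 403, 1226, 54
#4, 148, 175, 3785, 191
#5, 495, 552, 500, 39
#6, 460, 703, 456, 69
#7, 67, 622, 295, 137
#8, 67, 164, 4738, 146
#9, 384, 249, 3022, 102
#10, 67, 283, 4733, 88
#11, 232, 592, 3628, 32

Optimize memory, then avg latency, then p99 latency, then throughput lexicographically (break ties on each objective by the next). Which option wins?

First minimize memory: best is 67, kept {#3, #7, #8, #10}.
Then minimize avg latency: best is 54, kept {#3}.

#3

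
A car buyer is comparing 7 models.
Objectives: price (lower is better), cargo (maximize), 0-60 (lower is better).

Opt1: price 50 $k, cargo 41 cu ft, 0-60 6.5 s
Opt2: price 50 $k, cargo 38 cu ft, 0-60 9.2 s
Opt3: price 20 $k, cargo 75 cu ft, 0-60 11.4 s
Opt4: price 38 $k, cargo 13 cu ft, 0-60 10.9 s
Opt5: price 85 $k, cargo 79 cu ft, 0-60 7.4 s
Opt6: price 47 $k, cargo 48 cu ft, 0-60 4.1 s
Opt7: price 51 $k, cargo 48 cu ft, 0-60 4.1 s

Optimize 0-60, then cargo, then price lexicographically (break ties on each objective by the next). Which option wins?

Opt6

First minimize 0-60: best is 4.1, kept {Opt6, Opt7}.
Then maximize cargo: best is 48, kept {Opt6, Opt7}.
Then minimize price: best is 47, kept {Opt6}.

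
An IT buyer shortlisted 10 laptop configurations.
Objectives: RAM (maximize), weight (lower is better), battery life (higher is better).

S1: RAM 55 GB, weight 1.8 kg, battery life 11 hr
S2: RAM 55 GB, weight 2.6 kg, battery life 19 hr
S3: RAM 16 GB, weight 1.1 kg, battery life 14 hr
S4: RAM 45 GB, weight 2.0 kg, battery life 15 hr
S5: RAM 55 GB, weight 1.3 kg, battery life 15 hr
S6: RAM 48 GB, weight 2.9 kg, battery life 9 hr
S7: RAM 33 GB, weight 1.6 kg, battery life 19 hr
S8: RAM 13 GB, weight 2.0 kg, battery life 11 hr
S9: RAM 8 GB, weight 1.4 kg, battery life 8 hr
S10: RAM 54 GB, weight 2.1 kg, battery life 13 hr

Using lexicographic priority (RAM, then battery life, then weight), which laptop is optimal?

S2

First maximize RAM: best is 55, kept {S1, S2, S5}.
Then maximize battery life: best is 19, kept {S2}.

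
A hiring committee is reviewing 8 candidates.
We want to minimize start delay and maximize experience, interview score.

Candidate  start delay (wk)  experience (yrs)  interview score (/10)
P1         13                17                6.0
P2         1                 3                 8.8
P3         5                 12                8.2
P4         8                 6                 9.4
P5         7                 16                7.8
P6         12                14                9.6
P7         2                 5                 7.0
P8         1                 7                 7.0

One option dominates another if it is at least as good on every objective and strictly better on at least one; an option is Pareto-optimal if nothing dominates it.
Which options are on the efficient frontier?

P1, P2, P3, P4, P5, P6, P8

P1: not dominated (best experience).
P2: not dominated.
P3: not dominated.
P4: not dominated.
P5: not dominated.
P6: not dominated (best interview score).
P7: dominated by P8 (start delay 1≤2, experience 7≥5, interview score 7.0≥7.0).
P8: not dominated.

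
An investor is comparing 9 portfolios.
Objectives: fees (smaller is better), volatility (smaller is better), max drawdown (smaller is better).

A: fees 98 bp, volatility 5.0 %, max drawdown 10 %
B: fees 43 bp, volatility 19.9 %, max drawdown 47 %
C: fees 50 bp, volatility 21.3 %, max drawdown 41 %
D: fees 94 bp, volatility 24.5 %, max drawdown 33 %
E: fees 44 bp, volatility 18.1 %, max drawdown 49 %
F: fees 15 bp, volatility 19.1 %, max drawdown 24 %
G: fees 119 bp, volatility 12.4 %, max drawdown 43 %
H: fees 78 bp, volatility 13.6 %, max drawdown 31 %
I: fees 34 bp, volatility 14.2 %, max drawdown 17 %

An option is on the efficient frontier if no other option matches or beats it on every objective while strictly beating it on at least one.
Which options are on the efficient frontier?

A: not dominated (best volatility).
B: dominated by F (fees 15≤43, volatility 19.1≤19.9, max drawdown 24≤47).
C: dominated by F (fees 15≤50, volatility 19.1≤21.3, max drawdown 24≤41).
D: dominated by F (fees 15≤94, volatility 19.1≤24.5, max drawdown 24≤33).
E: dominated by I (fees 34≤44, volatility 14.2≤18.1, max drawdown 17≤49).
F: not dominated (best fees).
G: dominated by A (fees 98≤119, volatility 5.0≤12.4, max drawdown 10≤43).
H: not dominated.
I: not dominated.

A, F, H, I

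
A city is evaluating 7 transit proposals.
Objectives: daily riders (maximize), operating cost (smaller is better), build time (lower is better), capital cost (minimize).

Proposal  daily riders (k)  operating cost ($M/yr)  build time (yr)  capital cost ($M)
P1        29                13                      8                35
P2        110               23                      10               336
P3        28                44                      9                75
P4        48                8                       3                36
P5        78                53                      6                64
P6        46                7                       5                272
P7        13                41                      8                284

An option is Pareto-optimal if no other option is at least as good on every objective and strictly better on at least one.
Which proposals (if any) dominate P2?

none

P1: worse on daily riders (29 vs 110).
P3: worse on daily riders (28 vs 110).
P4: worse on daily riders (48 vs 110).
P5: worse on daily riders (78 vs 110).
P6: worse on daily riders (46 vs 110).
P7: worse on daily riders (13 vs 110).
No option dominates P2.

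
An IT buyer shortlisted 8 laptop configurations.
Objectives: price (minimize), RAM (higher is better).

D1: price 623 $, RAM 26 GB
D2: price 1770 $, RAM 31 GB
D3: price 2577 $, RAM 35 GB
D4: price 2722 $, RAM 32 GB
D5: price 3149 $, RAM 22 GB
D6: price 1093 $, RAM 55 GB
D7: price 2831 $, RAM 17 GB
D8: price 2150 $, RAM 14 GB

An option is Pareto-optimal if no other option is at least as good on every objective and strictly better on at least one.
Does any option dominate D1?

No

D2: worse on price (1770 vs 623).
D3: worse on price (2577 vs 623).
D4: worse on price (2722 vs 623).
D5: worse on price (3149 vs 623).
D6: worse on price (1093 vs 623).
D7: worse on price (2831 vs 623).
D8: worse on price (2150 vs 623).
No option is at least as good as D1 on every objective and strictly better on one.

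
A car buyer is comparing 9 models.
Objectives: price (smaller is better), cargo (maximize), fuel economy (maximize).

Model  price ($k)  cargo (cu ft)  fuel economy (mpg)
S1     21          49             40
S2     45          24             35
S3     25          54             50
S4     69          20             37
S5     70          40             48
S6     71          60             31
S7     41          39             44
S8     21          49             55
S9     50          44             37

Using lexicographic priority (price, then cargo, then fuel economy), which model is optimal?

S8

First minimize price: best is 21, kept {S1, S8}.
Then maximize cargo: best is 49, kept {S1, S8}.
Then maximize fuel economy: best is 55, kept {S8}.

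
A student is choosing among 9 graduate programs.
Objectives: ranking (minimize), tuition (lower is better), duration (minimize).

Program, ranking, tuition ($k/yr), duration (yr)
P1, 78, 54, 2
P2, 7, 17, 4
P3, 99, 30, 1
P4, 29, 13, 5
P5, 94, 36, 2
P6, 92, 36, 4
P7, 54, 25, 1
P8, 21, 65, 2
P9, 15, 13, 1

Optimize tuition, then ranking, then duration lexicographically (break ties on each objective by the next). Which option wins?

First minimize tuition: best is 13, kept {P4, P9}.
Then minimize ranking: best is 15, kept {P9}.

P9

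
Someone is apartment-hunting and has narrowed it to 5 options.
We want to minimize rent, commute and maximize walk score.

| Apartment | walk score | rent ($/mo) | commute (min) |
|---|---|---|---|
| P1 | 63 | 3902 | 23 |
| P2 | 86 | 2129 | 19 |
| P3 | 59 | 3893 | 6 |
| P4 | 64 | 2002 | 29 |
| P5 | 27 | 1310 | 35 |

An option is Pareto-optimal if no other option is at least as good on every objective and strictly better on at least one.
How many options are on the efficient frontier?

4

P1: dominated by P2 (walk score 86≥63, rent 2129≤3902, commute 19≤23).
P2: not dominated (best walk score).
P3: not dominated (best commute).
P4: not dominated.
P5: not dominated (best rent).
Pareto-optimal: P2, P3, P4, P5 → 4.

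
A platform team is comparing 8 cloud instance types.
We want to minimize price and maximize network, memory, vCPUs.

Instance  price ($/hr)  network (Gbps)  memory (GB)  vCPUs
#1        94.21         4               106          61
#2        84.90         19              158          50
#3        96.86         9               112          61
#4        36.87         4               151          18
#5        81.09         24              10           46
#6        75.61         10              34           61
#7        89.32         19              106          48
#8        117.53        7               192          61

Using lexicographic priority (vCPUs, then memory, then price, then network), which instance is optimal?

First maximize vCPUs: best is 61, kept {#1, #3, #6, #8}.
Then maximize memory: best is 192, kept {#8}.

#8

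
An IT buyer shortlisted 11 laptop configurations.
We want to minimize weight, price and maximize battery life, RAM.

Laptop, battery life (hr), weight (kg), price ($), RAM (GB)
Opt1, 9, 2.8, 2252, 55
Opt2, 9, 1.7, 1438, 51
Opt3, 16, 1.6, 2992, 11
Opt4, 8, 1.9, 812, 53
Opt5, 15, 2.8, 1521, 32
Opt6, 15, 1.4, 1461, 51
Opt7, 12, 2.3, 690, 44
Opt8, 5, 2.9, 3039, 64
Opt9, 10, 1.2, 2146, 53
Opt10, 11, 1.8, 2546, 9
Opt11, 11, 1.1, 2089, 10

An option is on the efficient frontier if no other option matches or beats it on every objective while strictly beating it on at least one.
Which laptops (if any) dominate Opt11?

none

Opt1: worse on battery life (9 vs 11).
Opt2: worse on battery life (9 vs 11).
Opt3: worse on weight (1.6 vs 1.1).
Opt4: worse on battery life (8 vs 11).
Opt5: worse on weight (2.8 vs 1.1).
Opt6: worse on weight (1.4 vs 1.1).
Opt7: worse on weight (2.3 vs 1.1).
Opt8: worse on battery life (5 vs 11).
Opt9: worse on battery life (10 vs 11).
Opt10: worse on weight (1.8 vs 1.1).
No option dominates Opt11.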